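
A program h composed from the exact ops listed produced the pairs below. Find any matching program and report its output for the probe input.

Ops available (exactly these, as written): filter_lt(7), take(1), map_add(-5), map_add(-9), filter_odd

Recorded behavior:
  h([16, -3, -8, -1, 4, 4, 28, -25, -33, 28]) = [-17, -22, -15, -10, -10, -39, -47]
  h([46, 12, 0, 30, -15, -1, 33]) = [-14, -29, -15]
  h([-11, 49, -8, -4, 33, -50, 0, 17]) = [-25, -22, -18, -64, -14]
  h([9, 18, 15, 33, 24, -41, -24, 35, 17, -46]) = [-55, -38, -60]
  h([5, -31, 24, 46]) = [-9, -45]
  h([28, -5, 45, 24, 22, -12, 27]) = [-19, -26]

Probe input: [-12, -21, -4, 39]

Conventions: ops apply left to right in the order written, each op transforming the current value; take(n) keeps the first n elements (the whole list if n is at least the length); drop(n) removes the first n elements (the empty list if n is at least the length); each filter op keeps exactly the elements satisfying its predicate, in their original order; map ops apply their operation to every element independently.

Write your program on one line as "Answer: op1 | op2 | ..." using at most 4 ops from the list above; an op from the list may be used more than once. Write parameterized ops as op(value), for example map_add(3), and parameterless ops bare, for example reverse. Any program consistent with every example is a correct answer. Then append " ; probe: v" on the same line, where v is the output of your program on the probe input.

filter_lt(7) | map_add(-5) | map_add(-9) ; probe: [-26, -35, -18]

Check, running the answer program on each example:
  [16, -3, -8, -1, 4, 4, 28, -25, -33, 28] -> [-3, -8, -1, 4, 4, -25, -33] -> [-8, -13, -6, -1, -1, -30, -38] -> [-17, -22, -15, -10, -10, -39, -47]
  [46, 12, 0, 30, -15, -1, 33] -> [0, -15, -1] -> [-5, -20, -6] -> [-14, -29, -15]
  [-11, 49, -8, -4, 33, -50, 0, 17] -> [-11, -8, -4, -50, 0] -> [-16, -13, -9, -55, -5] -> [-25, -22, -18, -64, -14]
  [9, 18, 15, 33, 24, -41, -24, 35, 17, -46] -> [-41, -24, -46] -> [-46, -29, -51] -> [-55, -38, -60]
  [5, -31, 24, 46] -> [5, -31] -> [0, -36] -> [-9, -45]
  [28, -5, 45, 24, 22, -12, 27] -> [-5, -12] -> [-10, -17] -> [-19, -26]
  probe: [-12, -21, -4, 39] -> [-12, -21, -4] -> [-17, -26, -9] -> [-26, -35, -18]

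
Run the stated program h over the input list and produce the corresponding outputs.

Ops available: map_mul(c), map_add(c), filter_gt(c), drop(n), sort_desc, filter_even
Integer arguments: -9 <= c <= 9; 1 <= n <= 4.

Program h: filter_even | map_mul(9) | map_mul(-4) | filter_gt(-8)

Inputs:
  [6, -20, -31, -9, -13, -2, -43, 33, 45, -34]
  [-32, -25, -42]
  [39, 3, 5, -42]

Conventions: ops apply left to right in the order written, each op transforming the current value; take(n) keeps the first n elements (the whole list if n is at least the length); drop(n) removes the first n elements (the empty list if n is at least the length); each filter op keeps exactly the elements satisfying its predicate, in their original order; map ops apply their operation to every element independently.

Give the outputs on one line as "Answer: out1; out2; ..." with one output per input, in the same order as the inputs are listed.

[720, 72, 1224]; [1152, 1512]; [1512]

Execution, op by op:
  [6, -20, -31, -9, -13, -2, -43, 33, 45, -34] -> [6, -20, -2, -34] -> [54, -180, -18, -306] -> [-216, 720, 72, 1224] -> [720, 72, 1224]
  [-32, -25, -42] -> [-32, -42] -> [-288, -378] -> [1152, 1512] -> [1152, 1512]
  [39, 3, 5, -42] -> [-42] -> [-378] -> [1512] -> [1512]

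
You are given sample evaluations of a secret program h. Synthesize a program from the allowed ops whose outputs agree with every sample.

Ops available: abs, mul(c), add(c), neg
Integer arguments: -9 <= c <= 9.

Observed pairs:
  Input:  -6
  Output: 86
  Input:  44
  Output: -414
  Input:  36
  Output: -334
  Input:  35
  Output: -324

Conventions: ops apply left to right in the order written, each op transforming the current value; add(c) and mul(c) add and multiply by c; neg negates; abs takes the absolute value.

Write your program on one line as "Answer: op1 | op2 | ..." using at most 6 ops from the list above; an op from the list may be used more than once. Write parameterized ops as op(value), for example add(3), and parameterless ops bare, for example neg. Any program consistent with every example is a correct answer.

mul(-5) | add(7) | mul(-2) | add(-7) | add(-5) | neg

Check, running the answer program on each example:
  -6 -> 30 -> 37 -> -74 -> -81 -> -86 -> 86
  44 -> -220 -> -213 -> 426 -> 419 -> 414 -> -414
  36 -> -180 -> -173 -> 346 -> 339 -> 334 -> -334
  35 -> -175 -> -168 -> 336 -> 329 -> 324 -> -324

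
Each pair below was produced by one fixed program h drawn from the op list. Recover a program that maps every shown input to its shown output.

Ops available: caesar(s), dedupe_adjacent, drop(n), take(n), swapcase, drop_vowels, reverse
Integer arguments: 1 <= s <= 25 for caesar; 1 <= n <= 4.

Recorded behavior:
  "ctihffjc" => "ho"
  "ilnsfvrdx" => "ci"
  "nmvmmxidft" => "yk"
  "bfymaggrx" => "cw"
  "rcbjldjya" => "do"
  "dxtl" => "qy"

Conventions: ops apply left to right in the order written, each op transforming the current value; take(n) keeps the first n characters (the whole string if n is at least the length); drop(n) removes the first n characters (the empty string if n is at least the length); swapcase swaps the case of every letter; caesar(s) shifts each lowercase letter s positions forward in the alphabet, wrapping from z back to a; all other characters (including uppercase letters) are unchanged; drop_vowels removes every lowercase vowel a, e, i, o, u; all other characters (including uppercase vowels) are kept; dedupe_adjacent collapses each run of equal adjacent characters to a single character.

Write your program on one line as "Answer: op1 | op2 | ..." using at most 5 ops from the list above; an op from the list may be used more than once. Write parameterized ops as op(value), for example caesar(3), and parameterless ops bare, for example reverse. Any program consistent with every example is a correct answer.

reverse | drop_vowels | caesar(5) | take(2)

Check, running the answer program on each example:
  "ctihffjc" -> "cjffhitc" -> "cjffhtc" -> "hokkmyh" -> "ho"
  "ilnsfvrdx" -> "xdrvfsnli" -> "xdrvfsnl" -> "ciwakxsq" -> "ci"
  "nmvmmxidft" -> "tfdixmmvmn" -> "tfdxmmvmn" -> "ykicrrars" -> "yk"
  "bfymaggrx" -> "xrggamyfb" -> "xrggmyfb" -> "cwllrdkg" -> "cw"
  "rcbjldjya" -> "ayjdljbcr" -> "yjdljbcr" -> "doiqoghw" -> "do"
  "dxtl" -> "ltxd" -> "ltxd" -> "qyci" -> "qy"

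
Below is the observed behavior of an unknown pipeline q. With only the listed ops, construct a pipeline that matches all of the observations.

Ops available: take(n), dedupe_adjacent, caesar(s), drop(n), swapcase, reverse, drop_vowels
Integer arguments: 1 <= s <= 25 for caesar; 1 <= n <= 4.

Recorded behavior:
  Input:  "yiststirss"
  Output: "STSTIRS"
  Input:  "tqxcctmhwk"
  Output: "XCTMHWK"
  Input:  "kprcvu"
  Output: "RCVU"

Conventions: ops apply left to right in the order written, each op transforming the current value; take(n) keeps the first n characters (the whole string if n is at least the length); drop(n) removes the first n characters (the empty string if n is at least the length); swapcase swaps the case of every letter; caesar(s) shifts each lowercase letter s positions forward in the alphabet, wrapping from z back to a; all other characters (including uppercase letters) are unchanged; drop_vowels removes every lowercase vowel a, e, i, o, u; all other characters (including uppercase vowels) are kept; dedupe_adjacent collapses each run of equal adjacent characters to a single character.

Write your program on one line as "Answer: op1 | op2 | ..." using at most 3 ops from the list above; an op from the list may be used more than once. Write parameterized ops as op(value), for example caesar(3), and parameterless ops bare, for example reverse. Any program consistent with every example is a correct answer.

dedupe_adjacent | swapcase | drop(2)

Check, running the answer program on each example:
  "yiststirss" -> "yiststirs" -> "YISTSTIRS" -> "STSTIRS"
  "tqxcctmhwk" -> "tqxctmhwk" -> "TQXCTMHWK" -> "XCTMHWK"
  "kprcvu" -> "kprcvu" -> "KPRCVU" -> "RCVU"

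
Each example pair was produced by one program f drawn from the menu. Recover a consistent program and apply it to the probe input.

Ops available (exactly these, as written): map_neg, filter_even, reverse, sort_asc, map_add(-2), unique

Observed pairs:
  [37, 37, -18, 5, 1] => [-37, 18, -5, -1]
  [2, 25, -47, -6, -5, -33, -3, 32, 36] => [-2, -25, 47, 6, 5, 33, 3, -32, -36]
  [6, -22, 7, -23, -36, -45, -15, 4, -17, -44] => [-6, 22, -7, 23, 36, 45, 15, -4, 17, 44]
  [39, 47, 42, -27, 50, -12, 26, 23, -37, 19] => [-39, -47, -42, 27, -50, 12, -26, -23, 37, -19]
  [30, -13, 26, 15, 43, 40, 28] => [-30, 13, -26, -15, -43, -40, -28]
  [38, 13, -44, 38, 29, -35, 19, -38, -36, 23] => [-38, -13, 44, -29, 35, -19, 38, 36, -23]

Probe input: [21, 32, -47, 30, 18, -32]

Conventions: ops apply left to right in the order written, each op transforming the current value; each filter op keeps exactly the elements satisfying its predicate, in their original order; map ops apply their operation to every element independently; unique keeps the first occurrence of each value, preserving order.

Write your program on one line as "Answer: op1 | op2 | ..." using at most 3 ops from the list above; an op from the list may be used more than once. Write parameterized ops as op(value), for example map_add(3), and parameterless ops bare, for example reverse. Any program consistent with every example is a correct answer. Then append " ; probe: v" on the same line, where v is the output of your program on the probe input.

unique | map_neg ; probe: [-21, -32, 47, -30, -18, 32]

Check, running the answer program on each example:
  [37, 37, -18, 5, 1] -> [37, -18, 5, 1] -> [-37, 18, -5, -1]
  [2, 25, -47, -6, -5, -33, -3, 32, 36] -> [2, 25, -47, -6, -5, -33, -3, 32, 36] -> [-2, -25, 47, 6, 5, 33, 3, -32, -36]
  [6, -22, 7, -23, -36, -45, -15, 4, -17, -44] -> [6, -22, 7, -23, -36, -45, -15, 4, -17, -44] -> [-6, 22, -7, 23, 36, 45, 15, -4, 17, 44]
  [39, 47, 42, -27, 50, -12, 26, 23, -37, 19] -> [39, 47, 42, -27, 50, -12, 26, 23, -37, 19] -> [-39, -47, -42, 27, -50, 12, -26, -23, 37, -19]
  [30, -13, 26, 15, 43, 40, 28] -> [30, -13, 26, 15, 43, 40, 28] -> [-30, 13, -26, -15, -43, -40, -28]
  [38, 13, -44, 38, 29, -35, 19, -38, -36, 23] -> [38, 13, -44, 29, -35, 19, -38, -36, 23] -> [-38, -13, 44, -29, 35, -19, 38, 36, -23]
  probe: [21, 32, -47, 30, 18, -32] -> [21, 32, -47, 30, 18, -32] -> [-21, -32, 47, -30, -18, 32]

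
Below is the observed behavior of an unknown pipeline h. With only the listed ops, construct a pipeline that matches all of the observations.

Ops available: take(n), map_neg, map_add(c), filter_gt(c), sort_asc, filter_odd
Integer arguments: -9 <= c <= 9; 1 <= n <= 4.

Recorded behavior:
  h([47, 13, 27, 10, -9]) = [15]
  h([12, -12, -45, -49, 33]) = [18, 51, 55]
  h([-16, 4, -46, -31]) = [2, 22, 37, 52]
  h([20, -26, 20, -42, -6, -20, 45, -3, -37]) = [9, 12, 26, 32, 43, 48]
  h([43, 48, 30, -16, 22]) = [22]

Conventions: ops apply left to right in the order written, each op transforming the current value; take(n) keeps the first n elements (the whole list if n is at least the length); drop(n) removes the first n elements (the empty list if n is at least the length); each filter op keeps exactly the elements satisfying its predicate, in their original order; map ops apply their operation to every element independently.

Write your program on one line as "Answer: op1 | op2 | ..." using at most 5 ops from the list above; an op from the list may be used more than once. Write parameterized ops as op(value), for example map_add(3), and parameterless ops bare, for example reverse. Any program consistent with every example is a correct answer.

map_neg | sort_asc | filter_gt(-9) | map_add(6)

Check, running the answer program on each example:
  [47, 13, 27, 10, -9] -> [-47, -13, -27, -10, 9] -> [-47, -27, -13, -10, 9] -> [9] -> [15]
  [12, -12, -45, -49, 33] -> [-12, 12, 45, 49, -33] -> [-33, -12, 12, 45, 49] -> [12, 45, 49] -> [18, 51, 55]
  [-16, 4, -46, -31] -> [16, -4, 46, 31] -> [-4, 16, 31, 46] -> [-4, 16, 31, 46] -> [2, 22, 37, 52]
  [20, -26, 20, -42, -6, -20, 45, -3, -37] -> [-20, 26, -20, 42, 6, 20, -45, 3, 37] -> [-45, -20, -20, 3, 6, 20, 26, 37, 42] -> [3, 6, 20, 26, 37, 42] -> [9, 12, 26, 32, 43, 48]
  [43, 48, 30, -16, 22] -> [-43, -48, -30, 16, -22] -> [-48, -43, -30, -22, 16] -> [16] -> [22]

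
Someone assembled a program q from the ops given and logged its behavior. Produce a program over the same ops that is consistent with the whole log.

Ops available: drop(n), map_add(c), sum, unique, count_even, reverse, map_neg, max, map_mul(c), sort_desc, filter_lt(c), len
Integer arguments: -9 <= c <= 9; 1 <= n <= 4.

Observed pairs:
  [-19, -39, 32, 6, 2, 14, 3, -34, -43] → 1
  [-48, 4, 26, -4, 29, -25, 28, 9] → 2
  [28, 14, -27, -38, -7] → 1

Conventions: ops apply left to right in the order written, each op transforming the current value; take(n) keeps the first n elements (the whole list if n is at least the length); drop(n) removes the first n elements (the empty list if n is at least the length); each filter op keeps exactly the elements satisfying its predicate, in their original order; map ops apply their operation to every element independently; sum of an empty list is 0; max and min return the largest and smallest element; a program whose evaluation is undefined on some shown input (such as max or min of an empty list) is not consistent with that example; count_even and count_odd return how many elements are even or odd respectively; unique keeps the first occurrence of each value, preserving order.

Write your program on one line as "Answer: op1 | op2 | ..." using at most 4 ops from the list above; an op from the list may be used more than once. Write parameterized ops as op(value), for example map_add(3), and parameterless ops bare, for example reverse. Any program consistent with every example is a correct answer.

reverse | filter_lt(0) | count_even

Check, running the answer program on each example:
  [-19, -39, 32, 6, 2, 14, 3, -34, -43] -> [-43, -34, 3, 14, 2, 6, 32, -39, -19] -> [-43, -34, -39, -19] -> 1
  [-48, 4, 26, -4, 29, -25, 28, 9] -> [9, 28, -25, 29, -4, 26, 4, -48] -> [-25, -4, -48] -> 2
  [28, 14, -27, -38, -7] -> [-7, -38, -27, 14, 28] -> [-7, -38, -27] -> 1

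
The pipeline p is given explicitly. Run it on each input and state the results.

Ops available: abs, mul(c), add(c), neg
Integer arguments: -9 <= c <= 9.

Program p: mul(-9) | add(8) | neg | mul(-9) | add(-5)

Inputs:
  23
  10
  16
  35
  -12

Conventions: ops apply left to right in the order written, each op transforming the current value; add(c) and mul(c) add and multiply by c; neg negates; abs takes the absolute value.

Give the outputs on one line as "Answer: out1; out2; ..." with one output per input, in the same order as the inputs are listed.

Execution, op by op:
  23 -> -207 -> -199 -> 199 -> -1791 -> -1796
  10 -> -90 -> -82 -> 82 -> -738 -> -743
  16 -> -144 -> -136 -> 136 -> -1224 -> -1229
  35 -> -315 -> -307 -> 307 -> -2763 -> -2768
  -12 -> 108 -> 116 -> -116 -> 1044 -> 1039

-1796; -743; -1229; -2768; 1039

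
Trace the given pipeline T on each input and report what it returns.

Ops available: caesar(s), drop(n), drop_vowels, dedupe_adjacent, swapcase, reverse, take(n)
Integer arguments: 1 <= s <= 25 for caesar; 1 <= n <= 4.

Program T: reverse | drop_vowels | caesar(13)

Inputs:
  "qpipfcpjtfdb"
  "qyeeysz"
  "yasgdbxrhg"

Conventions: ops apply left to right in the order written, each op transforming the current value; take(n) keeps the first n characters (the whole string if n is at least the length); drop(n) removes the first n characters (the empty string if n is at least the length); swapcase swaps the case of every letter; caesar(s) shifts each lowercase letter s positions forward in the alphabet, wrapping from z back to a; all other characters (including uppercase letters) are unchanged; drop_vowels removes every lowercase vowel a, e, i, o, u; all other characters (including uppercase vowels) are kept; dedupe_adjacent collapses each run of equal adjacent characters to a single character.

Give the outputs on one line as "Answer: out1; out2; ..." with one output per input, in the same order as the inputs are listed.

"oqsgwcpsccd"; "mflld"; "tuekoqtfl"

Execution, op by op:
  "qpipfcpjtfdb" -> "bdftjpcfpipq" -> "bdftjpcfppq" -> "oqsgwcpsccd"
  "qyeeysz" -> "zsyeeyq" -> "zsyyq" -> "mflld"
  "yasgdbxrhg" -> "ghrxbdgsay" -> "ghrxbdgsy" -> "tuekoqtfl"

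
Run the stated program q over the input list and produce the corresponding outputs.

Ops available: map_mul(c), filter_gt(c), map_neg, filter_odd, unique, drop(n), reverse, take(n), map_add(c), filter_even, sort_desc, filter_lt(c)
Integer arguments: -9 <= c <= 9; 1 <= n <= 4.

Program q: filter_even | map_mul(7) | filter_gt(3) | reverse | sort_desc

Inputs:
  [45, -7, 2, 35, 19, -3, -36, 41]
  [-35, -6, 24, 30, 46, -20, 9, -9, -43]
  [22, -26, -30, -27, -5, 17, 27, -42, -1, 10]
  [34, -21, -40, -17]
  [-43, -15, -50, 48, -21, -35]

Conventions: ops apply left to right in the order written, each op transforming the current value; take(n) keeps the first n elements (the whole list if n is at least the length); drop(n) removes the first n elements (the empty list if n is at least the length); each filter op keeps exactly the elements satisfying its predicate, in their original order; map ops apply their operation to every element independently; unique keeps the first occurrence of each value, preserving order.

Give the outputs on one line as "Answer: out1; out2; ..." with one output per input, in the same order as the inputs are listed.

Execution, op by op:
  [45, -7, 2, 35, 19, -3, -36, 41] -> [2, -36] -> [14, -252] -> [14] -> [14] -> [14]
  [-35, -6, 24, 30, 46, -20, 9, -9, -43] -> [-6, 24, 30, 46, -20] -> [-42, 168, 210, 322, -140] -> [168, 210, 322] -> [322, 210, 168] -> [322, 210, 168]
  [22, -26, -30, -27, -5, 17, 27, -42, -1, 10] -> [22, -26, -30, -42, 10] -> [154, -182, -210, -294, 70] -> [154, 70] -> [70, 154] -> [154, 70]
  [34, -21, -40, -17] -> [34, -40] -> [238, -280] -> [238] -> [238] -> [238]
  [-43, -15, -50, 48, -21, -35] -> [-50, 48] -> [-350, 336] -> [336] -> [336] -> [336]

[14]; [322, 210, 168]; [154, 70]; [238]; [336]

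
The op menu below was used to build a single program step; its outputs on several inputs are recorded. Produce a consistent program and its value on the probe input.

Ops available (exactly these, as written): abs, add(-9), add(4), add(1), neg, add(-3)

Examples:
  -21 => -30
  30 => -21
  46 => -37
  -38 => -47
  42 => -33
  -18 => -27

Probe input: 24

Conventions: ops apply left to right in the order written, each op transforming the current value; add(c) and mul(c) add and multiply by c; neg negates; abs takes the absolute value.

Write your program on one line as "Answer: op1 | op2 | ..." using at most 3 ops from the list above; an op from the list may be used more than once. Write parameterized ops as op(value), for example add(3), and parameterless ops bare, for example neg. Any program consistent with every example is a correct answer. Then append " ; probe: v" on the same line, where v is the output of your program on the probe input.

add(-9) | abs | neg ; probe: -15

Check, running the answer program on each example:
  -21 -> -30 -> 30 -> -30
  30 -> 21 -> 21 -> -21
  46 -> 37 -> 37 -> -37
  -38 -> -47 -> 47 -> -47
  42 -> 33 -> 33 -> -33
  -18 -> -27 -> 27 -> -27
  probe: 24 -> 15 -> 15 -> -15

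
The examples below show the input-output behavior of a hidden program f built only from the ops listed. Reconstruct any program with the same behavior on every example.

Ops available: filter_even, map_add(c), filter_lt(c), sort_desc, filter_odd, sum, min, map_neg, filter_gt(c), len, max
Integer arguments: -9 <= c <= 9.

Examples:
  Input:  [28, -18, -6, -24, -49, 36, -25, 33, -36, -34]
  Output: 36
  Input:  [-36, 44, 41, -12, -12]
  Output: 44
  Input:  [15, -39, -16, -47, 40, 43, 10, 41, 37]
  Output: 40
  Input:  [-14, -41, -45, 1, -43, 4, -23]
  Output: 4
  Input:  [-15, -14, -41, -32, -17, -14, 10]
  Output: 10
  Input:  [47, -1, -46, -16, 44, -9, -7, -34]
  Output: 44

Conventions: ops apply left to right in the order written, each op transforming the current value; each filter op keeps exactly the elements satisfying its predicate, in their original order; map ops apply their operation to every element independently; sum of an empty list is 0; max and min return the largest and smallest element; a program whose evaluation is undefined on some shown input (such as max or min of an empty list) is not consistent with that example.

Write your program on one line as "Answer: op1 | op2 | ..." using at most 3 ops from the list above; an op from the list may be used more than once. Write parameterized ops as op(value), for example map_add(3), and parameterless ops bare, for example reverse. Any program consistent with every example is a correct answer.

filter_even | max

Check, running the answer program on each example:
  [28, -18, -6, -24, -49, 36, -25, 33, -36, -34] -> [28, -18, -6, -24, 36, -36, -34] -> 36
  [-36, 44, 41, -12, -12] -> [-36, 44, -12, -12] -> 44
  [15, -39, -16, -47, 40, 43, 10, 41, 37] -> [-16, 40, 10] -> 40
  [-14, -41, -45, 1, -43, 4, -23] -> [-14, 4] -> 4
  [-15, -14, -41, -32, -17, -14, 10] -> [-14, -32, -14, 10] -> 10
  [47, -1, -46, -16, 44, -9, -7, -34] -> [-46, -16, 44, -34] -> 44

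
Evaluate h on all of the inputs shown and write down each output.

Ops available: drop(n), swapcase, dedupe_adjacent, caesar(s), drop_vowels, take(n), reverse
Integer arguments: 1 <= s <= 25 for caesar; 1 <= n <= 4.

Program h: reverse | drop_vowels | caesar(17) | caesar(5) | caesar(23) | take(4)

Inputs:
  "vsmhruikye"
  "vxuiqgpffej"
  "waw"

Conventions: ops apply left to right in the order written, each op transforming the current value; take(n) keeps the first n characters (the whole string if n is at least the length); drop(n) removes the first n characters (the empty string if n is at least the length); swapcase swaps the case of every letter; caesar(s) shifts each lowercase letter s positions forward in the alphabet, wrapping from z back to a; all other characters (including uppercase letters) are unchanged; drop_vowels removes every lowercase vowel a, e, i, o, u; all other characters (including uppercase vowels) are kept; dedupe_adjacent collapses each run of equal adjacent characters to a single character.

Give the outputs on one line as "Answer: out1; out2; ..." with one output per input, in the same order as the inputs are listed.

Execution, op by op:
  "vsmhruikye" -> "eykiurhmsv" -> "ykrhmsv" -> "pbiydjm" -> "ugndior" -> "rdkaflo" -> "rdka"
  "vxuiqgpffej" -> "jeffpgqiuxv" -> "jffpgqxv" -> "awwgxhom" -> "fbblcmtr" -> "cyyizjqo" -> "cyyi"
  "waw" -> "waw" -> "ww" -> "nn" -> "ss" -> "pp" -> "pp"

"rdka"; "cyyi"; "pp"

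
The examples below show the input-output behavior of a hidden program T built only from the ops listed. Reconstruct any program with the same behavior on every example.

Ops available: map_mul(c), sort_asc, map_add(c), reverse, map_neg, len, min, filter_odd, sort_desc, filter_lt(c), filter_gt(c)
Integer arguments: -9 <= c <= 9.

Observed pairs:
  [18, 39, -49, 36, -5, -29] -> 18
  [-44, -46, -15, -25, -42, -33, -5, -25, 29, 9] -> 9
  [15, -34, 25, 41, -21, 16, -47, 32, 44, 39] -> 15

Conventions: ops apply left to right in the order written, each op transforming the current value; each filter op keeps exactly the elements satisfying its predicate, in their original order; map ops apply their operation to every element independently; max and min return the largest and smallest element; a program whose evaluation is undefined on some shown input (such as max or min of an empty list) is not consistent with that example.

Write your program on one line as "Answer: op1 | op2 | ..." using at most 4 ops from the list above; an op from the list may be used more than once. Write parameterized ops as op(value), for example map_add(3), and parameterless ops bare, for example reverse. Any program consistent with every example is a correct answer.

reverse | filter_gt(-8) | filter_gt(0) | min

Check, running the answer program on each example:
  [18, 39, -49, 36, -5, -29] -> [-29, -5, 36, -49, 39, 18] -> [-5, 36, 39, 18] -> [36, 39, 18] -> 18
  [-44, -46, -15, -25, -42, -33, -5, -25, 29, 9] -> [9, 29, -25, -5, -33, -42, -25, -15, -46, -44] -> [9, 29, -5] -> [9, 29] -> 9
  [15, -34, 25, 41, -21, 16, -47, 32, 44, 39] -> [39, 44, 32, -47, 16, -21, 41, 25, -34, 15] -> [39, 44, 32, 16, 41, 25, 15] -> [39, 44, 32, 16, 41, 25, 15] -> 15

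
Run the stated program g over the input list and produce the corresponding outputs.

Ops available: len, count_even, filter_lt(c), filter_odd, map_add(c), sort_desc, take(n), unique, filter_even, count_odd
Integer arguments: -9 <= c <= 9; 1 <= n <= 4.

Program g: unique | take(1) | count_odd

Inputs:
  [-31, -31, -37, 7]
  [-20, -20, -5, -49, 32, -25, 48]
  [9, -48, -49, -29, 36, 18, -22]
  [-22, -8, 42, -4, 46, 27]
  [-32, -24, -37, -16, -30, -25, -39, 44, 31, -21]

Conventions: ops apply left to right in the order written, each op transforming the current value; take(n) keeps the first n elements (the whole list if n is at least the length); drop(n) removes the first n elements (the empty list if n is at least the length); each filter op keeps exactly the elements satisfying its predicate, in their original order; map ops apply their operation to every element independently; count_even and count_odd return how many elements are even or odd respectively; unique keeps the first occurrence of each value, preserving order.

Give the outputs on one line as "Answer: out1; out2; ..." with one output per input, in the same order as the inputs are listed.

1; 0; 1; 0; 0

Execution, op by op:
  [-31, -31, -37, 7] -> [-31, -37, 7] -> [-31] -> 1
  [-20, -20, -5, -49, 32, -25, 48] -> [-20, -5, -49, 32, -25, 48] -> [-20] -> 0
  [9, -48, -49, -29, 36, 18, -22] -> [9, -48, -49, -29, 36, 18, -22] -> [9] -> 1
  [-22, -8, 42, -4, 46, 27] -> [-22, -8, 42, -4, 46, 27] -> [-22] -> 0
  [-32, -24, -37, -16, -30, -25, -39, 44, 31, -21] -> [-32, -24, -37, -16, -30, -25, -39, 44, 31, -21] -> [-32] -> 0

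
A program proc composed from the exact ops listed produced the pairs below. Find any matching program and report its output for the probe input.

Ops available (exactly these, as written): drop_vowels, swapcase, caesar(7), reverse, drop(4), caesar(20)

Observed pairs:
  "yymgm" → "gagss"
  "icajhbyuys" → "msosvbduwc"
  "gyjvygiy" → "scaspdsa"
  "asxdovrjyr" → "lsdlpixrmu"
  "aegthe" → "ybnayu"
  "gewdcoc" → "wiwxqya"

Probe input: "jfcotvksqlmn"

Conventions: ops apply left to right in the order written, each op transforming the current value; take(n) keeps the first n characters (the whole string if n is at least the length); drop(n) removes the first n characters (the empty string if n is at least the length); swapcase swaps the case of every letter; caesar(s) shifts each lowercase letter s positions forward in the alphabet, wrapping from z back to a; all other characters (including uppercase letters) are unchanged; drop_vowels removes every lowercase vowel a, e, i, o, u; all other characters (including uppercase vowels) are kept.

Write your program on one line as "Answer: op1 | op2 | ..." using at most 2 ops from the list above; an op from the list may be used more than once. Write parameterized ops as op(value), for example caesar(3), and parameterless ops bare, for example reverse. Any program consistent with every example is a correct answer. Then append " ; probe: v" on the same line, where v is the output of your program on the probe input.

reverse | caesar(20) ; probe: "hgfkmepniwzd"

Check, running the answer program on each example:
  "yymgm" -> "mgmyy" -> "gagss"
  "icajhbyuys" -> "syuybhjaci" -> "msosvbduwc"
  "gyjvygiy" -> "yigyvjyg" -> "scaspdsa"
  "asxdovrjyr" -> "ryjrvodxsa" -> "lsdlpixrmu"
  "aegthe" -> "ehtgea" -> "ybnayu"
  "gewdcoc" -> "cocdweg" -> "wiwxqya"
  probe: "jfcotvksqlmn" -> "nmlqskvtocfj" -> "hgfkmepniwzd"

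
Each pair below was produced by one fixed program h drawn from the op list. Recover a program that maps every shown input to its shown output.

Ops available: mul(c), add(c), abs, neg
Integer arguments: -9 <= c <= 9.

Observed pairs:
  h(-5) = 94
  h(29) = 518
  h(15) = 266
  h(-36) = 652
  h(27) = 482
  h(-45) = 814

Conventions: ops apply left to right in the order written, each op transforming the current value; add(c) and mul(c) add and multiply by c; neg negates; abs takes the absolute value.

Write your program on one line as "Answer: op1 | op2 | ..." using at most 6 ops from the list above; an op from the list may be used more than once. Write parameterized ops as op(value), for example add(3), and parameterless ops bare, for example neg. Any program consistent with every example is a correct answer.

mul(-3) | mul(-6) | add(-6) | add(-5) | add(7) | abs

Check, running the answer program on each example:
  -5 -> 15 -> -90 -> -96 -> -101 -> -94 -> 94
  29 -> -87 -> 522 -> 516 -> 511 -> 518 -> 518
  15 -> -45 -> 270 -> 264 -> 259 -> 266 -> 266
  -36 -> 108 -> -648 -> -654 -> -659 -> -652 -> 652
  27 -> -81 -> 486 -> 480 -> 475 -> 482 -> 482
  -45 -> 135 -> -810 -> -816 -> -821 -> -814 -> 814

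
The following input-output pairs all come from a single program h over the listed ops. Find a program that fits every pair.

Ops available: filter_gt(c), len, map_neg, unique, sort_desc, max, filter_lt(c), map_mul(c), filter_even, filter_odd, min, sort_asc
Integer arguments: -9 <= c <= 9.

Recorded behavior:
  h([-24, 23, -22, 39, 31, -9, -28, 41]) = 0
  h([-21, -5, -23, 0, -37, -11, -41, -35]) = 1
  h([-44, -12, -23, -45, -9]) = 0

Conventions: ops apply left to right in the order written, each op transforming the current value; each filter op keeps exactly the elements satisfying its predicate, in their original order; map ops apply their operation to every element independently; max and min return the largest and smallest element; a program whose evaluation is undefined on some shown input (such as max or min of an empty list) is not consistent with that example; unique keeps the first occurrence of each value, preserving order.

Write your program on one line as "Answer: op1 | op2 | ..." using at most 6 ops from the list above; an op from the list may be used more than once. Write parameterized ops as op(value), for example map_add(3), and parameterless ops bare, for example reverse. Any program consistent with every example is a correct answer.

filter_gt(-9) | map_mul(5) | sort_desc | filter_even | len

Check, running the answer program on each example:
  [-24, 23, -22, 39, 31, -9, -28, 41] -> [23, 39, 31, 41] -> [115, 195, 155, 205] -> [205, 195, 155, 115] -> [] -> 0
  [-21, -5, -23, 0, -37, -11, -41, -35] -> [-5, 0] -> [-25, 0] -> [0, -25] -> [0] -> 1
  [-44, -12, -23, -45, -9] -> [] -> [] -> [] -> [] -> 0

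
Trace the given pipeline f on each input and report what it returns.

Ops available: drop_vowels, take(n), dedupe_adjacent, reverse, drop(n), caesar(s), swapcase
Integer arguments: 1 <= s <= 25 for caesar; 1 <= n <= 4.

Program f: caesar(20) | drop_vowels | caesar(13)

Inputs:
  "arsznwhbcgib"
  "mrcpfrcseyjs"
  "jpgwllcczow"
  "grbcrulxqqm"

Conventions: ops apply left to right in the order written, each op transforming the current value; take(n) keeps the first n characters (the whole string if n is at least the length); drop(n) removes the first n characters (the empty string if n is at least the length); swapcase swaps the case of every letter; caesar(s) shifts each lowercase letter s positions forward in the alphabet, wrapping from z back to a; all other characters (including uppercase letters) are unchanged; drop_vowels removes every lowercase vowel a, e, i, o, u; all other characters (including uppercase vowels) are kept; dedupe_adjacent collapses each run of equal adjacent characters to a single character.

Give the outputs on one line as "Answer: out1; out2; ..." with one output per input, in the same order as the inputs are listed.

"yzgudoijpi"; "tyjwmyjzlfqz"; "qwdssjjgd"; "yijysexxt"

Execution, op by op:
  "arsznwhbcgib" -> "ulmthqbvwacv" -> "lmthqbvwcv" -> "yzgudoijpi"
  "mrcpfrcseyjs" -> "glwjzlwmysdm" -> "glwjzlwmysdm" -> "tyjwmyjzlfqz"
  "jpgwllcczow" -> "djaqffwwtiq" -> "djqffwwtq" -> "qwdssjjgd"
  "grbcrulxqqm" -> "alvwlofrkkg" -> "lvwlfrkkg" -> "yijysexxt"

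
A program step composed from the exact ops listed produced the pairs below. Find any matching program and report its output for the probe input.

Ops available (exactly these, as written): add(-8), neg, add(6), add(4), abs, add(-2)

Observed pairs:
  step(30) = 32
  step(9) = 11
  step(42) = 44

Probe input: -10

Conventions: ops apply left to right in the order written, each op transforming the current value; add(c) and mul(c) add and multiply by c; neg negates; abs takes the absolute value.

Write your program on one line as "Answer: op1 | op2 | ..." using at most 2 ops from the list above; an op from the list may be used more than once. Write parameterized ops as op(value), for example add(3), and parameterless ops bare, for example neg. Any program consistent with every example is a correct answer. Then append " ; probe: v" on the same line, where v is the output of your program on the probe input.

add(4) | add(-2) ; probe: -8

Check, running the answer program on each example:
  30 -> 34 -> 32
  9 -> 13 -> 11
  42 -> 46 -> 44
  probe: -10 -> -6 -> -8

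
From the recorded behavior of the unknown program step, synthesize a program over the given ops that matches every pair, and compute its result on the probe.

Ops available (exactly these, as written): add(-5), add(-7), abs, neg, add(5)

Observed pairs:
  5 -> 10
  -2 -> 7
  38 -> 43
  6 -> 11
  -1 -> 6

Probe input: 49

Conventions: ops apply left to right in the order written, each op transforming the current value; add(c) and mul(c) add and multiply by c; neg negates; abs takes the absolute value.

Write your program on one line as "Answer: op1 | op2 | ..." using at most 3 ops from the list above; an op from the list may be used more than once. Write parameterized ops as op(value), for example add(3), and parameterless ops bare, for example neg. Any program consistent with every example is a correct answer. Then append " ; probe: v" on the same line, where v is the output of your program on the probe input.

abs | add(5) ; probe: 54

Check, running the answer program on each example:
  5 -> 5 -> 10
  -2 -> 2 -> 7
  38 -> 38 -> 43
  6 -> 6 -> 11
  -1 -> 1 -> 6
  probe: 49 -> 49 -> 54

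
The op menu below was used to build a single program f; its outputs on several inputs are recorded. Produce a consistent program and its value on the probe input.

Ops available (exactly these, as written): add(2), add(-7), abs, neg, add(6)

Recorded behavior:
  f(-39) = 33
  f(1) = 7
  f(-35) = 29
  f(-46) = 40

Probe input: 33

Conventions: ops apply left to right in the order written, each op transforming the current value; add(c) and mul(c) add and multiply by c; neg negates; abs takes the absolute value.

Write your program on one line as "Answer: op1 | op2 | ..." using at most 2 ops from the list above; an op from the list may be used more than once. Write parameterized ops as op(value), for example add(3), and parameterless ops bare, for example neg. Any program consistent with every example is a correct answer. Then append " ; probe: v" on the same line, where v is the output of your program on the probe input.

add(6) | abs ; probe: 39

Check, running the answer program on each example:
  -39 -> -33 -> 33
  1 -> 7 -> 7
  -35 -> -29 -> 29
  -46 -> -40 -> 40
  probe: 33 -> 39 -> 39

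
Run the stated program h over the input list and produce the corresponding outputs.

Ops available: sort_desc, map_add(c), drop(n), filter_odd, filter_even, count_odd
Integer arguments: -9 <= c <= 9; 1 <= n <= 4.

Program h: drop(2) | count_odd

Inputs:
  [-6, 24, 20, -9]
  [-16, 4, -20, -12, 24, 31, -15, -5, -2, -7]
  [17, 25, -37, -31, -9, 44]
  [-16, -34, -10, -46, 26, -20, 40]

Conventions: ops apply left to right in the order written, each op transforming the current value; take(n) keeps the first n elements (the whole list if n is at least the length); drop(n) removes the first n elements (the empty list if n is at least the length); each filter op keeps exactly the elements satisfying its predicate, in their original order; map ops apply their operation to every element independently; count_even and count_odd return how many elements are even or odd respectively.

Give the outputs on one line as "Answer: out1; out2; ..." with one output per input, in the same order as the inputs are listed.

Execution, op by op:
  [-6, 24, 20, -9] -> [20, -9] -> 1
  [-16, 4, -20, -12, 24, 31, -15, -5, -2, -7] -> [-20, -12, 24, 31, -15, -5, -2, -7] -> 4
  [17, 25, -37, -31, -9, 44] -> [-37, -31, -9, 44] -> 3
  [-16, -34, -10, -46, 26, -20, 40] -> [-10, -46, 26, -20, 40] -> 0

1; 4; 3; 0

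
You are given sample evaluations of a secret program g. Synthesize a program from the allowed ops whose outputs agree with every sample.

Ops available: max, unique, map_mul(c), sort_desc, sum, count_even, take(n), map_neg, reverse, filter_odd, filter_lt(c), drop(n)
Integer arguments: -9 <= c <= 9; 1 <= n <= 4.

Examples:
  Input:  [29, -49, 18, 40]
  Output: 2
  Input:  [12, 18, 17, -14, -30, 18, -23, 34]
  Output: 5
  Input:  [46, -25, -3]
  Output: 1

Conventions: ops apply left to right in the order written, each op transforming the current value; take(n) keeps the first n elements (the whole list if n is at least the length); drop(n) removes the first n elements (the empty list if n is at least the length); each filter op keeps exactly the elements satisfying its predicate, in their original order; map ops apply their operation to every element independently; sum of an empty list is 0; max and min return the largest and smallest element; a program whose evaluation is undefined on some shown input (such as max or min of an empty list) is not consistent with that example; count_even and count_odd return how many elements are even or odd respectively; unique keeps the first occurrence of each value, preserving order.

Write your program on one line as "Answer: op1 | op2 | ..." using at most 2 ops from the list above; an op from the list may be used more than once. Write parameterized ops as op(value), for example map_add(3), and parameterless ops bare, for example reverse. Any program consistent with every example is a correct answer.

unique | count_even

Check, running the answer program on each example:
  [29, -49, 18, 40] -> [29, -49, 18, 40] -> 2
  [12, 18, 17, -14, -30, 18, -23, 34] -> [12, 18, 17, -14, -30, -23, 34] -> 5
  [46, -25, -3] -> [46, -25, -3] -> 1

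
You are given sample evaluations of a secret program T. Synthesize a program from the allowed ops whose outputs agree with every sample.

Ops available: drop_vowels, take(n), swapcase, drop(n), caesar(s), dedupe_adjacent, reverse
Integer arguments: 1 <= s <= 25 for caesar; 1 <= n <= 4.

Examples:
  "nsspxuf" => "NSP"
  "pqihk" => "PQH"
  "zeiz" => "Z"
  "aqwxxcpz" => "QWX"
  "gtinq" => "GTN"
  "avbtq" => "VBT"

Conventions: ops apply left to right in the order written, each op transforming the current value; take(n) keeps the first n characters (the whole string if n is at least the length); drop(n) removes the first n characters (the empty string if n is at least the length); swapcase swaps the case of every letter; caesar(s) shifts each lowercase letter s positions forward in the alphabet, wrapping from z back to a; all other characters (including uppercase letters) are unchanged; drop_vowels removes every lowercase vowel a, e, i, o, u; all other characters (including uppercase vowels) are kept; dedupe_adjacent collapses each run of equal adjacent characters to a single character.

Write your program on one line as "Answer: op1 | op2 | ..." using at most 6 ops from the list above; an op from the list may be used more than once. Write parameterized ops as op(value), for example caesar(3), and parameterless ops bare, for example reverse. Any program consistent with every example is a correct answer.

dedupe_adjacent | drop_vowels | take(3) | dedupe_adjacent | swapcase

Check, running the answer program on each example:
  "nsspxuf" -> "nspxuf" -> "nspxf" -> "nsp" -> "nsp" -> "NSP"
  "pqihk" -> "pqihk" -> "pqhk" -> "pqh" -> "pqh" -> "PQH"
  "zeiz" -> "zeiz" -> "zz" -> "zz" -> "z" -> "Z"
  "aqwxxcpz" -> "aqwxcpz" -> "qwxcpz" -> "qwx" -> "qwx" -> "QWX"
  "gtinq" -> "gtinq" -> "gtnq" -> "gtn" -> "gtn" -> "GTN"
  "avbtq" -> "avbtq" -> "vbtq" -> "vbt" -> "vbt" -> "VBT"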